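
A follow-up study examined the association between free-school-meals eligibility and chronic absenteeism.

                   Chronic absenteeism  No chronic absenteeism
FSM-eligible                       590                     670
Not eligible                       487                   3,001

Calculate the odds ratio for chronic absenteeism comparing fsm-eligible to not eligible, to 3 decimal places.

5.426

Cells: a = 590, b = 670, c = 487, d = 3001.
OR = (a·d)/(b·c) = (590 × 3001) / (670 × 487) = 1770590 / 326290 = 5.42643
The odds of chronic absenteeism are about 5.43 times as high in the fsm-eligible group.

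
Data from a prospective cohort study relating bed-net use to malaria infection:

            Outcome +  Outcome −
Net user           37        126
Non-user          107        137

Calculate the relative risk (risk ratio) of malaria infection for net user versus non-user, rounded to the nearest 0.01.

Cells: a = 37, b = 126, c = 107, d = 137.
Risk in exposed = 37/163 = 0.22699; risk in unexposed = 107/244 = 0.43852.
RR = 0.22699 / 0.43852 = 0.51763
The risk is 48% lower among the exposed than among the unexposed.

0.52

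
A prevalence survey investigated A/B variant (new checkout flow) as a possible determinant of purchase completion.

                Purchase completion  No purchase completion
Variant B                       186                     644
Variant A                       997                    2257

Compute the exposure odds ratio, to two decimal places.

0.65

Cells: a = 186, b = 644, c = 997, d = 2257.
OR = (a·d)/(b·c) = (186 × 2257) / (644 × 997) = 419802 / 642068 = 0.65383
Exposure is associated with lower odds of purchase completion (OR = 0.65 < 1).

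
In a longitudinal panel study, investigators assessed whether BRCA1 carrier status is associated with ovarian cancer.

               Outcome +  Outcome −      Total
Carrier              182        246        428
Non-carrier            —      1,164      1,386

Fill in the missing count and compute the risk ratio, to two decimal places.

2.65

The missing cell is in the unexposed row: 1386 − 1164 = 222.
So a = 182, b = 246, c = 222, d = 1164.
RR = [a/(a+b)] / [c/(c+d)] = (182/428) / (222/1386) = 0.42523/0.16017 = 2.65484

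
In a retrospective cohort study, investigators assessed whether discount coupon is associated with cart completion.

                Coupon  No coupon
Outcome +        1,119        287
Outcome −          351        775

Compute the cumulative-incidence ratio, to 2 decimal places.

Reading the table with exposure as columns: a = 1119 (Coupon, case), b = 351 (Coupon, non-case), c = 287 (No coupon, case), d = 775.
Risk in exposed = 1119/1470 = 0.76122; risk in unexposed = 287/1062 = 0.27024.
RR = 0.76122 / 0.27024 = 2.81680
The risk among the exposed is 2.82 times that among the unexposed.

2.82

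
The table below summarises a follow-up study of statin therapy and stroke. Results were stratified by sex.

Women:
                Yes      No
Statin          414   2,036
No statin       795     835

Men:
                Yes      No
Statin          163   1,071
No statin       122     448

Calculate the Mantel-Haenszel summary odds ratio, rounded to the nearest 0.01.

OR_MH = Σ(aᵢdᵢ/nᵢ) / Σ(bᵢcᵢ/nᵢ), where nᵢ is the stratum total.
Stratum 1 (Women): n = 4080; a·d/n = 414·835/4080 = 84.7279; b·c/n = 2036·795/4080 = 396.7206
Stratum 2 (Men): n = 1804; a·d/n = 163·448/1804 = 40.4789; b·c/n = 1071·122/1804 = 72.4290
OR_MH = (84.7279 + 40.4789) / (396.7206 + 72.4290) = 125.2069 / 469.1496 = 0.26688

0.27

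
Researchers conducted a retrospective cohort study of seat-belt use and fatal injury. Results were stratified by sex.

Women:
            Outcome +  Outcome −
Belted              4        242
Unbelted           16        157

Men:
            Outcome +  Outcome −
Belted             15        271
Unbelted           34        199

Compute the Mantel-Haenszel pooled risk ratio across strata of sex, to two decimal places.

RR_MH = Σ(aᵢ·n₀ᵢ/nᵢ) / Σ(cᵢ·n₁ᵢ/nᵢ), with n₁ᵢ = aᵢ+bᵢ (exposed), n₀ᵢ = cᵢ+dᵢ (unexposed), nᵢ = n₁ᵢ+n₀ᵢ.
Stratum 1 (Women): n₁ = 246, n₀ = 173, n = 419; a·n₀/n = 4·173/419 = 1.6516; c·n₁/n = 16·246/419 = 9.3938
Stratum 2 (Men): n₁ = 286, n₀ = 233, n = 519; a·n₀/n = 15·233/519 = 6.7341; c·n₁/n = 34·286/519 = 18.7360
RR_MH = (1.6516 + 6.7341) / (9.3938 + 18.7360) = 8.3857 / 28.1298 = 0.29811

0.30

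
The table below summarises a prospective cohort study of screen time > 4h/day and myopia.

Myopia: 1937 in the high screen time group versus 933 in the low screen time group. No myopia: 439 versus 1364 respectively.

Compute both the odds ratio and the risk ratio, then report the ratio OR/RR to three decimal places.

3.214

From the description: a = 1937, b = 439, c = 933, d = 1364.
OR = (1937·1364)/(439·933) = 2642068/409587 = 6.45057
Risk in exposed = 1937/2376 = 0.81524; risk in unexposed = 933/2297 = 0.40618; RR = 2.00707
OR/RR = 6.45057 / 2.00707 = 3.21392
The outcome is not rare, so the OR lies further from 1 than the RR.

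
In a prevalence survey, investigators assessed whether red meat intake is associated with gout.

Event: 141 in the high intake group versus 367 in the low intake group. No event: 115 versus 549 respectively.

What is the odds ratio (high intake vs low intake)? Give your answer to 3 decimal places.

1.834

From the description: a = 141, b = 115, c = 367, d = 549.
OR = (a·d)/(b·c) = (141 × 549) / (115 × 367) = 77409 / 42205 = 1.83412
The odds of gout are about 1.83 times as high in the high intake group.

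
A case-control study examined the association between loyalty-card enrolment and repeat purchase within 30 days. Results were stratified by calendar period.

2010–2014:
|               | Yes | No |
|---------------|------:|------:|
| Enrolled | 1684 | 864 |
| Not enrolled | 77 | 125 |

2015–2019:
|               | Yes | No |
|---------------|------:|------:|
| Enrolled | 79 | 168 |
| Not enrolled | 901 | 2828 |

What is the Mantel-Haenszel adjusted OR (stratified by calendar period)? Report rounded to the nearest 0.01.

OR_MH = Σ(aᵢdᵢ/nᵢ) / Σ(bᵢcᵢ/nᵢ), where nᵢ is the stratum total.
Stratum 1 (2010–2014): n = 2750; a·d/n = 1684·125/2750 = 76.5455; b·c/n = 864·77/2750 = 24.1920
Stratum 2 (2015–2019): n = 3976; a·d/n = 79·2828/3976 = 56.1901; b·c/n = 168·901/3976 = 38.0704
OR_MH = (76.5455 + 56.1901) / (24.1920 + 38.0704) = 132.7356 / 62.2624 = 2.13187

2.13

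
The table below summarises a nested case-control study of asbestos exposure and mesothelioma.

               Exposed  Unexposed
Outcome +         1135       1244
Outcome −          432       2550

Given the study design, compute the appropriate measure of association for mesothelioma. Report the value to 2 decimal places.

Reading the table with exposure as columns: a = 1135 (Exposed, case), b = 432 (Exposed, non-case), c = 1244 (Unexposed, case), d = 2550.
This is a nested case-control study: participants were sampled on outcome status, so risks in the source population cannot be estimated directly — relative risk is not valid here. The odds ratio is the appropriate measure.
OR = (a·d)/(b·c) = (1135 × 2550) / (432 × 1244) = 2894250 / 537408 = 5.38557

5.39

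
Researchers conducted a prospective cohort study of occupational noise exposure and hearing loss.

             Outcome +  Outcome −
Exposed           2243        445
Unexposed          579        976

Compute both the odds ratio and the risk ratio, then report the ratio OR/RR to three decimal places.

Cells: a = 2243, b = 445, c = 579, d = 976.
OR = (2243·976)/(445·579) = 2189168/257655 = 8.49651
Risk in exposed = 2243/2688 = 0.83445; risk in unexposed = 579/1555 = 0.37235; RR = 2.24105
OR/RR = 8.49651 / 2.24105 = 3.79130
The outcome is not rare, so the OR lies further from 1 than the RR.

3.791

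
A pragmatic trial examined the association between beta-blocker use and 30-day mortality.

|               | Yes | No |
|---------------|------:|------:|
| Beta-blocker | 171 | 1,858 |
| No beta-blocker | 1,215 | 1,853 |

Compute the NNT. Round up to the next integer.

Risk in treated group = 171/2029 = 0.08428; risk in control = 1215/3068 = 0.39602.
Absolute risk reduction = 0.39602 − 0.08428 = 0.31175
NNT = 1 / ARR = 1 / 0.31175 = 3.208 → round up → 4

4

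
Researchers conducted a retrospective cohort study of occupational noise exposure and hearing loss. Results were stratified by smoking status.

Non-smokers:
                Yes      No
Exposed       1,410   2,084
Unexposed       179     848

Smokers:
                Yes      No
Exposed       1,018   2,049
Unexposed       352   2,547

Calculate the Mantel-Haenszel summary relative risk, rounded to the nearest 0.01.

2.55

RR_MH = Σ(aᵢ·n₀ᵢ/nᵢ) / Σ(cᵢ·n₁ᵢ/nᵢ), with n₁ᵢ = aᵢ+bᵢ (exposed), n₀ᵢ = cᵢ+dᵢ (unexposed), nᵢ = n₁ᵢ+n₀ᵢ.
Stratum 1 (Non-smokers): n₁ = 3494, n₀ = 1027, n = 4521; a·n₀/n = 1410·1027/4521 = 320.2986; c·n₁/n = 179·3494/4521 = 138.3380
Stratum 2 (Smokers): n₁ = 3067, n₀ = 2899, n = 5966; a·n₀/n = 1018·2899/5966 = 494.6668; c·n₁/n = 352·3067/5966 = 180.9561
RR_MH = (320.2986 + 494.6668) / (138.3380 + 180.9561) = 814.9654 / 319.2941 = 2.55240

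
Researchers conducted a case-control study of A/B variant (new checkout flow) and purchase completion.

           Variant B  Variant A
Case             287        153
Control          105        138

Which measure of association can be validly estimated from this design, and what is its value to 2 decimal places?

2.47

Reading the table with exposure as columns: a = 287 (Variant B, case), b = 105 (Variant B, non-case), c = 153 (Variant A, case), d = 138.
This is a case-control study: participants were sampled on outcome status, so risks in the source population cannot be estimated directly — relative risk is not valid here. The odds ratio is the appropriate measure.
OR = (a·d)/(b·c) = (287 × 138) / (105 × 153) = 39606 / 16065 = 2.46536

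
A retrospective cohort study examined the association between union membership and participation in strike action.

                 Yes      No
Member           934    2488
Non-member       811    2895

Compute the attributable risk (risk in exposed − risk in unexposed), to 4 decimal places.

Cells: a = 934, b = 2488, c = 811, d = 2895.
Risk in exposed = 934/3422 = 0.272940; risk in unexposed = 811/3706 = 0.218834.
Risk difference = 0.272940 − 0.218834 = 0.054105

0.0541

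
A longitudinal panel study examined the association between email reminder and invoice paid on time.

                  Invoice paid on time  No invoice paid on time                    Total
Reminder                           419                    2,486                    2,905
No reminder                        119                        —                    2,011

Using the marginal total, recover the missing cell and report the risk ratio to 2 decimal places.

2.44

The missing cell is in the unexposed row: 2011 − 119 = 1892.
So a = 419, b = 2486, c = 119, d = 1892.
RR = [a/(a+b)] / [c/(c+d)] = (419/2905) / (119/2011) = 0.14423/0.05917 = 2.43743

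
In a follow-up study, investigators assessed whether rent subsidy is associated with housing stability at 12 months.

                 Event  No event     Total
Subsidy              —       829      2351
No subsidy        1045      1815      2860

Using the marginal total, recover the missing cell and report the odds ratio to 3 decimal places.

The missing cell is in the exposed row: 2351 − 829 = 1522.
So a = 1522, b = 829, c = 1045, d = 1815.
OR = (a·d)/(b·c) = (1522 × 1815) / (829 × 1045) = 2762430 / 866305 = 3.18875

3.189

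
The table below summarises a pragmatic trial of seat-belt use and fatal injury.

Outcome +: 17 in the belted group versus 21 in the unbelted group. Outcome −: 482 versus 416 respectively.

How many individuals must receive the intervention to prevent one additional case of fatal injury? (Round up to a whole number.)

72

Risk in treated group = 17/499 = 0.03407; risk in control = 21/437 = 0.04805.
Absolute risk reduction = 0.04805 − 0.03407 = 0.01399
NNT = 1 / ARR = 1 / 0.01399 = 71.496 → round up → 72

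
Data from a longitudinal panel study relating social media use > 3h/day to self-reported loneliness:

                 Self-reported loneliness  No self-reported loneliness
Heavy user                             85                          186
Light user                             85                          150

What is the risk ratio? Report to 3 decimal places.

0.867

Cells: a = 85, b = 186, c = 85, d = 150.
Risk in exposed = 85/271 = 0.31365; risk in unexposed = 85/235 = 0.36170.
RR = 0.31365 / 0.36170 = 0.86716
The risk is 13% lower among the exposed than among the unexposed.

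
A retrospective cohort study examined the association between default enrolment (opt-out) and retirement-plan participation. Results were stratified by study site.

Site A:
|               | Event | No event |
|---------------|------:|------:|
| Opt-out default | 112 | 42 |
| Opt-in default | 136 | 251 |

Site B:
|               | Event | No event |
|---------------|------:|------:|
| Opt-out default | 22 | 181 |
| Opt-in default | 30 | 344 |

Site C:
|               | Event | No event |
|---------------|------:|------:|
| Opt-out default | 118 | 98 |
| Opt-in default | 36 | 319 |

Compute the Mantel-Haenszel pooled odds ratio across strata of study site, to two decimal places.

OR_MH = Σ(aᵢdᵢ/nᵢ) / Σ(bᵢcᵢ/nᵢ), where nᵢ is the stratum total.
Stratum 1 (Site A): n = 541; a·d/n = 112·251/541 = 51.9630; b·c/n = 42·136/541 = 10.5582
Stratum 2 (Site B): n = 577; a·d/n = 22·344/577 = 13.1161; b·c/n = 181·30/577 = 9.4107
Stratum 3 (Site C): n = 571; a·d/n = 118·319/571 = 65.9229; b·c/n = 98·36/571 = 6.1786
OR_MH = (51.9630 + 13.1161 + 65.9229) / (10.5582 + 9.4107 + 6.1786) = 131.0021 / 26.1476 = 5.01010

5.01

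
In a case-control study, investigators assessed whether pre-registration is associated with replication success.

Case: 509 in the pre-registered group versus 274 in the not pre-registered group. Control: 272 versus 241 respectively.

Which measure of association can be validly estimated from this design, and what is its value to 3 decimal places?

1.646

From the description: a = 509, b = 272, c = 274, d = 241.
This is a case-control study: participants were sampled on outcome status, so risks in the source population cannot be estimated directly — relative risk is not valid here. The odds ratio is the appropriate measure.
OR = (a·d)/(b·c) = (509 × 241) / (272 × 274) = 122669 / 74528 = 1.64595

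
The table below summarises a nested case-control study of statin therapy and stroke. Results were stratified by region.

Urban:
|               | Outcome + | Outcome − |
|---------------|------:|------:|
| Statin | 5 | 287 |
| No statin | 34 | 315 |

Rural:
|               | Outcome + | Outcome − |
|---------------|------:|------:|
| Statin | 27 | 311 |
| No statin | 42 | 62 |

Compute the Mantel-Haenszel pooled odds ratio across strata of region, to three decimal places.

OR_MH = Σ(aᵢdᵢ/nᵢ) / Σ(bᵢcᵢ/nᵢ), where nᵢ is the stratum total.
Stratum 1 (Urban): n = 641; a·d/n = 5·315/641 = 2.4571; b·c/n = 287·34/641 = 15.2231
Stratum 2 (Rural): n = 442; a·d/n = 27·62/442 = 3.7873; b·c/n = 311·42/442 = 29.5520
OR_MH = (2.4571 + 3.7873) / (15.2231 + 29.5520) = 6.2444 / 44.7751 = 0.13946

0.139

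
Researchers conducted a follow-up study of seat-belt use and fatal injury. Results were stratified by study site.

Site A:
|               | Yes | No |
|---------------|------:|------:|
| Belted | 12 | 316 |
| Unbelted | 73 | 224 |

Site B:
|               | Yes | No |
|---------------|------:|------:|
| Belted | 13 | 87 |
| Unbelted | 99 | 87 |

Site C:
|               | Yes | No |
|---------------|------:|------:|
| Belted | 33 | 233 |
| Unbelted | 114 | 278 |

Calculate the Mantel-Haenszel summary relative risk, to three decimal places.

RR_MH = Σ(aᵢ·n₀ᵢ/nᵢ) / Σ(cᵢ·n₁ᵢ/nᵢ), with n₁ᵢ = aᵢ+bᵢ (exposed), n₀ᵢ = cᵢ+dᵢ (unexposed), nᵢ = n₁ᵢ+n₀ᵢ.
Stratum 1 (Site A): n₁ = 328, n₀ = 297, n = 625; a·n₀/n = 12·297/625 = 5.7024; c·n₁/n = 73·328/625 = 38.3104
Stratum 2 (Site B): n₁ = 100, n₀ = 186, n = 286; a·n₀/n = 13·186/286 = 8.4545; c·n₁/n = 99·100/286 = 34.6154
Stratum 3 (Site C): n₁ = 266, n₀ = 392, n = 658; a·n₀/n = 33·392/658 = 19.6596; c·n₁/n = 114·266/658 = 46.0851
RR_MH = (5.7024 + 8.4545 + 19.6596) / (38.3104 + 34.6154 + 46.0851) = 33.8165 / 119.0109 = 0.28415

0.284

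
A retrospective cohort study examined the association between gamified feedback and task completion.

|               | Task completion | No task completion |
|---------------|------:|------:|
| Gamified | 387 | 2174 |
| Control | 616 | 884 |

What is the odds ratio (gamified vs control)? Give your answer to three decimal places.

Cells: a = 387, b = 2174, c = 616, d = 884.
OR = (a·d)/(b·c) = (387 × 884) / (2174 × 616) = 342108 / 1339184 = 0.25546
Exposure is associated with lower odds of task completion (OR = 0.26 < 1).

0.255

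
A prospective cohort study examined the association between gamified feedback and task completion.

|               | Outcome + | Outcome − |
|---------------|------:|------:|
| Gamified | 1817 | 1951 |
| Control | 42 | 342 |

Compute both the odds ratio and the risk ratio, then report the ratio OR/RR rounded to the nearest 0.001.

1.720

Cells: a = 1817, b = 1951, c = 42, d = 342.
OR = (1817·342)/(1951·42) = 621414/81942 = 7.58358
Risk in exposed = 1817/3768 = 0.48222; risk in unexposed = 42/384 = 0.10938; RR = 4.40886
OR/RR = 7.58358 / 4.40886 = 1.72008
The outcome is not rare, so the OR lies further from 1 than the RR.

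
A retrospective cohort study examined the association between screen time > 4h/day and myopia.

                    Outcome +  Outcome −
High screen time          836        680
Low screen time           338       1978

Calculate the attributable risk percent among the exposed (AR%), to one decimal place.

73.5

Cells: a = 836, b = 680, c = 338, d = 1978.
Risk in exposed = 836/1516 = 0.55145; risk in unexposed = 338/2316 = 0.14594.
RR = 0.55145/0.14594 = 3.77858
AR% = (RR − 1)/RR × 100 = (3.77858 − 1)/3.77858 × 100 = 73.5351%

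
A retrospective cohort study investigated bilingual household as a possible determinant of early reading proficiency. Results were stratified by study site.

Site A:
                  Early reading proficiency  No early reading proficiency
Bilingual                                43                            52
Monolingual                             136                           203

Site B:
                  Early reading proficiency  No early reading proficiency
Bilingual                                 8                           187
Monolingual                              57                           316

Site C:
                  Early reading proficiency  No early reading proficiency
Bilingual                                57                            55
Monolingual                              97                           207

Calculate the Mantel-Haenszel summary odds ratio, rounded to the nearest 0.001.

OR_MH = Σ(aᵢdᵢ/nᵢ) / Σ(bᵢcᵢ/nᵢ), where nᵢ is the stratum total.
Stratum 1 (Site A): n = 434; a·d/n = 43·203/434 = 20.1129; b·c/n = 52·136/434 = 16.2949
Stratum 2 (Site B): n = 568; a·d/n = 8·316/568 = 4.4507; b·c/n = 187·57/568 = 18.7658
Stratum 3 (Site C): n = 416; a·d/n = 57·207/416 = 28.3630; b·c/n = 55·97/416 = 12.8245
OR_MH = (20.1129 + 4.4507 + 28.3630) / (16.2949 + 18.7658 + 12.8245) = 52.9266 / 47.8853 = 1.10528

1.105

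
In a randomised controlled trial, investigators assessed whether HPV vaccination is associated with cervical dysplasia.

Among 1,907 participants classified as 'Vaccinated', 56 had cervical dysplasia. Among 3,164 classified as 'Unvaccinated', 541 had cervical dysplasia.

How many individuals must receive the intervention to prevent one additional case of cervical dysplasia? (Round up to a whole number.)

8

Risk in treated group = 56/1907 = 0.02937; risk in control = 541/3164 = 0.17099.
Absolute risk reduction = 0.17099 − 0.02937 = 0.14162
NNT = 1 / ARR = 1 / 0.14162 = 7.061 → round up → 8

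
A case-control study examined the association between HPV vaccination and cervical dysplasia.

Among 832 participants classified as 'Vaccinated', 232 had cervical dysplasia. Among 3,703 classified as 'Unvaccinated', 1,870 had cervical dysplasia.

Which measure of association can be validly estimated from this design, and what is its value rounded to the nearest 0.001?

0.379

From the description: a = 232, b = 600, c = 1870, d = 1833.
This is a case-control study: participants were sampled on outcome status, so risks in the source population cannot be estimated directly — relative risk is not valid here. The odds ratio is the appropriate measure.
OR = (a·d)/(b·c) = (232 × 1833) / (600 × 1870) = 425256 / 1122000 = 0.37902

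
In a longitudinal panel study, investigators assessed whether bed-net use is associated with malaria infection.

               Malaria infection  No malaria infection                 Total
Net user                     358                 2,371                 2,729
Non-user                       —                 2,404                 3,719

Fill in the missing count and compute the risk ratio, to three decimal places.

The missing cell is in the unexposed row: 3719 − 2404 = 1315.
So a = 358, b = 2371, c = 1315, d = 2404.
RR = [a/(a+b)] / [c/(c+d)] = (358/2729) / (1315/3719) = 0.13118/0.35359 = 0.37101

0.371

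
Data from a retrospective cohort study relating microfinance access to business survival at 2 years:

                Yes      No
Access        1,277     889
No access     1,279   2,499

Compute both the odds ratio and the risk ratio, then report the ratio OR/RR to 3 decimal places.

Cells: a = 1277, b = 889, c = 1279, d = 2499.
OR = (1277·2499)/(889·1279) = 3191223/1137031 = 2.80663
Risk in exposed = 1277/2166 = 0.58957; risk in unexposed = 1279/3778 = 0.33854; RR = 1.74150
OR/RR = 2.80663 / 1.74150 = 1.61161
The outcome is not rare, so the OR lies further from 1 than the RR.

1.612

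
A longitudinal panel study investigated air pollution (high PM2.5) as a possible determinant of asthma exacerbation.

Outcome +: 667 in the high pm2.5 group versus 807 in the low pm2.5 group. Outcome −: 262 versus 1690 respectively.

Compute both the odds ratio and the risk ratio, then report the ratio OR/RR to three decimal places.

From the description: a = 667, b = 262, c = 807, d = 1690.
OR = (667·1690)/(262·807) = 1127230/211434 = 5.33136
Risk in exposed = 667/929 = 0.71798; risk in unexposed = 807/2497 = 0.32319; RR = 2.22155
OR/RR = 5.33136 / 2.22155 = 2.39984
The outcome is not rare, so the OR lies further from 1 than the RR.

2.400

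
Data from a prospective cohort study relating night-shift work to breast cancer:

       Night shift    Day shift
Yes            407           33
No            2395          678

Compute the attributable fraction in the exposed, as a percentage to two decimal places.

Reading the table with exposure as columns: a = 407 (Night shift, case), b = 2395 (Night shift, non-case), c = 33 (Day shift, case), d = 678.
Risk in exposed = 407/2802 = 0.14525; risk in unexposed = 33/711 = 0.04641.
RR = 0.14525/0.04641 = 3.12955
AR% = (RR − 1)/RR × 100 = (3.12955 − 1)/3.12955 × 100 = 68.0465%

68.05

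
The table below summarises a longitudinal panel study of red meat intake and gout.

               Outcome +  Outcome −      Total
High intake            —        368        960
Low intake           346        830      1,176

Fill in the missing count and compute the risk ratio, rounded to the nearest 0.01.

The missing cell is in the exposed row: 960 − 368 = 592.
So a = 592, b = 368, c = 346, d = 830.
RR = [a/(a+b)] / [c/(c+d)] = (592/960) / (346/1176) = 0.61667/0.29422 = 2.09595

2.10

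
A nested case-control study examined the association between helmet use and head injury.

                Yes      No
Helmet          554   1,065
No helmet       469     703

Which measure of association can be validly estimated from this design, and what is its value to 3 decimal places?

Cells: a = 554, b = 1065, c = 469, d = 703.
This is a nested case-control study: participants were sampled on outcome status, so risks in the source population cannot be estimated directly — relative risk is not valid here. The odds ratio is the appropriate measure.
OR = (a·d)/(b·c) = (554 × 703) / (1065 × 469) = 389462 / 499485 = 0.77973

0.780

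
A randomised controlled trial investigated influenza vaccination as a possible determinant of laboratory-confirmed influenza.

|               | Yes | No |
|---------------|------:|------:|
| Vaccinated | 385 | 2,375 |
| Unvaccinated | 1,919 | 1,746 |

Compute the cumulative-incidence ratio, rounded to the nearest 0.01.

Cells: a = 385, b = 2375, c = 1919, d = 1746.
Risk in exposed = 385/2760 = 0.13949; risk in unexposed = 1919/3665 = 0.52360.
RR = 0.13949 / 0.52360 = 0.26641
The risk is 73% lower among the exposed than among the unexposed.

0.27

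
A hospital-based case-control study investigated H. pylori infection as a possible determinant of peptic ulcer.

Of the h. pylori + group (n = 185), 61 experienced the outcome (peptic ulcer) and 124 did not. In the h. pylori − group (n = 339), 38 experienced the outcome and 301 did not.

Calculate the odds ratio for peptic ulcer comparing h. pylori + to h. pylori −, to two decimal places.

3.90

From the description: a = 61, b = 124, c = 38, d = 301.
OR = (a·d)/(b·c) = (61 × 301) / (124 × 38) = 18361 / 4712 = 3.89665
The odds of peptic ulcer are about 3.90 times as high in the h. pylori + group.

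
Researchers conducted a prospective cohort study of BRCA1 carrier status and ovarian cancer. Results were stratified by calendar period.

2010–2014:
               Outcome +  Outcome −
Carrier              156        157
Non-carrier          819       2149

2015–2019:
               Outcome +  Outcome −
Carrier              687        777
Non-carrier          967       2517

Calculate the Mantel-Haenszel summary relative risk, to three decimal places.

RR_MH = Σ(aᵢ·n₀ᵢ/nᵢ) / Σ(cᵢ·n₁ᵢ/nᵢ), with n₁ᵢ = aᵢ+bᵢ (exposed), n₀ᵢ = cᵢ+dᵢ (unexposed), nᵢ = n₁ᵢ+n₀ᵢ.
Stratum 1 (2010–2014): n₁ = 313, n₀ = 2968, n = 3281; a·n₀/n = 156·2968/3281 = 141.1180; c·n₁/n = 819·313/3281 = 78.1308
Stratum 2 (2015–2019): n₁ = 1464, n₀ = 3484, n = 4948; a·n₀/n = 687·3484/4948 = 483.7324; c·n₁/n = 967·1464/4948 = 286.1132
RR_MH = (141.1180 + 483.7324) / (78.1308 + 286.1132) = 624.8504 / 364.2439 = 1.71547

1.715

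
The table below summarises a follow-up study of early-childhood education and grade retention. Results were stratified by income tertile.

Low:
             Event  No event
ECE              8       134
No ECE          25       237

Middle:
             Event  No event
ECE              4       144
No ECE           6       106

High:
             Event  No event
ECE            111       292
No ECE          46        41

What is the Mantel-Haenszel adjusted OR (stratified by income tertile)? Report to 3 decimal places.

OR_MH = Σ(aᵢdᵢ/nᵢ) / Σ(bᵢcᵢ/nᵢ), where nᵢ is the stratum total.
Stratum 1 (Low): n = 404; a·d/n = 8·237/404 = 4.6931; b·c/n = 134·25/404 = 8.2921
Stratum 2 (Middle): n = 260; a·d/n = 4·106/260 = 1.6308; b·c/n = 144·6/260 = 3.3231
Stratum 3 (High): n = 490; a·d/n = 111·41/490 = 9.2878; b·c/n = 292·46/490 = 27.4122
OR_MH = (4.6931 + 1.6308 + 9.2878) / (8.2921 + 3.3231 + 27.4122) = 15.6116 / 39.0274 = 0.40002

0.400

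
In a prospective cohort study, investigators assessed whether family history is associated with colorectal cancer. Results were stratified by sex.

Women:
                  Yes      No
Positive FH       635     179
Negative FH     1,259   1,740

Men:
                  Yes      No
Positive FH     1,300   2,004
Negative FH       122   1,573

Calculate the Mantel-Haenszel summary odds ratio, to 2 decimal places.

6.47

OR_MH = Σ(aᵢdᵢ/nᵢ) / Σ(bᵢcᵢ/nᵢ), where nᵢ is the stratum total.
Stratum 1 (Women): n = 3813; a·d/n = 635·1740/3813 = 289.7718; b·c/n = 179·1259/3813 = 59.1033
Stratum 2 (Men): n = 4999; a·d/n = 1300·1573/4999 = 409.0618; b·c/n = 2004·122/4999 = 48.9074
OR_MH = (289.7718 + 409.0618) / (59.1033 + 48.9074) = 698.8336 / 108.0107 = 6.47004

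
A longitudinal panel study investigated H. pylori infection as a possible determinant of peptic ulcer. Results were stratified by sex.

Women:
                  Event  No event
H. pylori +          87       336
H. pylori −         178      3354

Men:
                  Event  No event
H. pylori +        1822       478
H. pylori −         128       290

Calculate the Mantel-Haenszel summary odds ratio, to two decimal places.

OR_MH = Σ(aᵢdᵢ/nᵢ) / Σ(bᵢcᵢ/nᵢ), where nᵢ is the stratum total.
Stratum 1 (Women): n = 3955; a·d/n = 87·3354/3955 = 73.7795; b·c/n = 336·178/3955 = 15.1221
Stratum 2 (Men): n = 2718; a·d/n = 1822·290/2718 = 194.4003; b·c/n = 478·128/2718 = 22.5107
OR_MH = (73.7795 + 194.4003) / (15.1221 + 22.5107) = 268.1798 / 37.6328 = 7.12623

7.13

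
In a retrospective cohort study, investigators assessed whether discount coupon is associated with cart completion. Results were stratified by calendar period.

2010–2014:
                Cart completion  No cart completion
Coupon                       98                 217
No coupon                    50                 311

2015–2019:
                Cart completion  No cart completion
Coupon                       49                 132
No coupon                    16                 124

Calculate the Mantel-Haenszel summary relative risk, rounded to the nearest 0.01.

2.28

RR_MH = Σ(aᵢ·n₀ᵢ/nᵢ) / Σ(cᵢ·n₁ᵢ/nᵢ), with n₁ᵢ = aᵢ+bᵢ (exposed), n₀ᵢ = cᵢ+dᵢ (unexposed), nᵢ = n₁ᵢ+n₀ᵢ.
Stratum 1 (2010–2014): n₁ = 315, n₀ = 361, n = 676; a·n₀/n = 98·361/676 = 52.3343; c·n₁/n = 50·315/676 = 23.2988
Stratum 2 (2015–2019): n₁ = 181, n₀ = 140, n = 321; a·n₀/n = 49·140/321 = 21.3707; c·n₁/n = 16·181/321 = 9.0218
RR_MH = (52.3343 + 21.3707) / (23.2988 + 9.0218) = 73.7050 / 32.3206 = 2.28043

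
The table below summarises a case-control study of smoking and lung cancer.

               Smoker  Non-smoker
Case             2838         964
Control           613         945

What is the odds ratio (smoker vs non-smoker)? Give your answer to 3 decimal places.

Reading the table with exposure as columns: a = 2838 (Smoker, case), b = 613 (Smoker, non-case), c = 964 (Non-smoker, case), d = 945.
OR = (a·d)/(b·c) = (2838 × 945) / (613 × 964) = 2681910 / 590932 = 4.53844
The odds of lung cancer are about 4.54 times as high in the smoker group.

4.538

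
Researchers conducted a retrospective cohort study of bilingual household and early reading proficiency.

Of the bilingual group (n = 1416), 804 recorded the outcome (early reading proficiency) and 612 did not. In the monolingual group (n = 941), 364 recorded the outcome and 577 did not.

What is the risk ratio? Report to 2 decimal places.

From the description: a = 804, b = 612, c = 364, d = 577.
Risk in exposed = 804/1416 = 0.56780; risk in unexposed = 364/941 = 0.38682.
RR = 0.56780 / 0.38682 = 1.46785
The risk among the exposed is 1.47 times that among the unexposed.

1.47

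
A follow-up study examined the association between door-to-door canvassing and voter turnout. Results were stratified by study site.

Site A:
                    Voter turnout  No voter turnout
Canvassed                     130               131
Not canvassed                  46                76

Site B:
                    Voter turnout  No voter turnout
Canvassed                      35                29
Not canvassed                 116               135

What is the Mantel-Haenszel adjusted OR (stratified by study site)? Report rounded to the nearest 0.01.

OR_MH = Σ(aᵢdᵢ/nᵢ) / Σ(bᵢcᵢ/nᵢ), where nᵢ is the stratum total.
Stratum 1 (Site A): n = 383; a·d/n = 130·76/383 = 25.7963; b·c/n = 131·46/383 = 15.7337
Stratum 2 (Site B): n = 315; a·d/n = 35·135/315 = 15.0000; b·c/n = 29·116/315 = 10.6794
OR_MH = (25.7963 + 15.0000) / (15.7337 + 10.6794) = 40.7963 / 26.4130 = 1.54455

1.54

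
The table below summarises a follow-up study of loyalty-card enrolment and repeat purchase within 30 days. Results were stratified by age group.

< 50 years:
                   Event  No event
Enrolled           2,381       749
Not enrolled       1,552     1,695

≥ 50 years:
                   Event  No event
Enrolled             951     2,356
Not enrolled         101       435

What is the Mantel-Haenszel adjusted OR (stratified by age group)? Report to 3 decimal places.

OR_MH = Σ(aᵢdᵢ/nᵢ) / Σ(bᵢcᵢ/nᵢ), where nᵢ is the stratum total.
Stratum 1 (< 50 years): n = 6377; a·d/n = 2381·1695/6377 = 632.8673; b·c/n = 749·1552/6377 = 182.2876
Stratum 2 (≥ 50 years): n = 3843; a·d/n = 951·435/3843 = 107.6464; b·c/n = 2356·101/3843 = 61.9193
OR_MH = (632.8673 + 107.6464) / (182.2876 + 61.9193) = 740.5137 / 244.2069 = 3.03232

3.032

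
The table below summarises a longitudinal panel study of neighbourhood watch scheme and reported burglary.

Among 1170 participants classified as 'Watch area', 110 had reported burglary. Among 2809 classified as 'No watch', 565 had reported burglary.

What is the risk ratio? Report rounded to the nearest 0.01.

0.47

From the description: a = 110, b = 1060, c = 565, d = 2244.
Risk in exposed = 110/1170 = 0.09402; risk in unexposed = 565/2809 = 0.20114.
RR = 0.09402 / 0.20114 = 0.46742
The risk is 53% lower among the exposed than among the unexposed.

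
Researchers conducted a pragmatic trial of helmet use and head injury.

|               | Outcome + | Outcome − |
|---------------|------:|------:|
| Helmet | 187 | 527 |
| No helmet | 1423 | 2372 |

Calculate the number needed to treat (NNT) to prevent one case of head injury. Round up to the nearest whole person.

9

Risk in treated group = 187/714 = 0.26190; risk in control = 1423/3795 = 0.37497.
Absolute risk reduction = 0.37497 − 0.26190 = 0.11306
NNT = 1 / ARR = 1 / 0.11306 = 8.845 → round up → 9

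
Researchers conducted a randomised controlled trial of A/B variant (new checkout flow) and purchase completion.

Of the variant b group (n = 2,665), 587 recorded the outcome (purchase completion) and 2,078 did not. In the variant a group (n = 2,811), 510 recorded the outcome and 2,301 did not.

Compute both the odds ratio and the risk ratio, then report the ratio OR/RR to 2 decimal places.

1.05

From the description: a = 587, b = 2078, c = 510, d = 2301.
OR = (587·2301)/(2078·510) = 1350687/1059780 = 1.27450
Risk in exposed = 587/2665 = 0.22026; risk in unexposed = 510/2811 = 0.18143; RR = 1.21404
OR/RR = 1.27450 / 1.21404 = 1.04980
The outcome is not rare, so the OR lies further from 1 than the RR.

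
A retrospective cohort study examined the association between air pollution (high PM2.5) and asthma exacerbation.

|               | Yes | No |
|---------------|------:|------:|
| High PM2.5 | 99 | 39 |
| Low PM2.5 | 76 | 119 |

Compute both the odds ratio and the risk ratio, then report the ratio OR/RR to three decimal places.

2.159

Cells: a = 99, b = 39, c = 76, d = 119.
OR = (99·119)/(39·76) = 11781/2964 = 3.97470
Risk in exposed = 99/138 = 0.71739; risk in unexposed = 76/195 = 0.38974; RR = 1.84068
OR/RR = 3.97470 / 1.84068 = 2.15937
The outcome is not rare, so the OR lies further from 1 than the RR.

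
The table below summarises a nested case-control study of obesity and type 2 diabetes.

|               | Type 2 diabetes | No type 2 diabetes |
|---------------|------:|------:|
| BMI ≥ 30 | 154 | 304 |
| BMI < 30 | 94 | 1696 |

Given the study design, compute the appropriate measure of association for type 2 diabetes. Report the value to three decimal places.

Cells: a = 154, b = 304, c = 94, d = 1696.
This is a nested case-control study: participants were sampled on outcome status, so risks in the source population cannot be estimated directly — relative risk is not valid here. The odds ratio is the appropriate measure.
OR = (a·d)/(b·c) = (154 × 1696) / (304 × 94) = 261184 / 28576 = 9.13998

9.140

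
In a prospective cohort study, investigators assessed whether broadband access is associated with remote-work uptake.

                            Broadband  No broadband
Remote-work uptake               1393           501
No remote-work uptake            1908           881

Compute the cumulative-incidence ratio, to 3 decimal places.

Reading the table with exposure as columns: a = 1393 (Broadband, case), b = 1908 (Broadband, non-case), c = 501 (No broadband, case), d = 881.
Risk in exposed = 1393/3301 = 0.42199; risk in unexposed = 501/1382 = 0.36252.
RR = 0.42199 / 0.36252 = 1.16406
The risk among the exposed is 1.16 times that among the unexposed.

1.164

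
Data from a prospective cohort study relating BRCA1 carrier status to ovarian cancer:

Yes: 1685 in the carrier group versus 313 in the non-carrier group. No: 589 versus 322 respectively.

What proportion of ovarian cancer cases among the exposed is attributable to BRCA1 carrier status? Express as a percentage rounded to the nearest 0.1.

33.5

From the description: a = 1685, b = 589, c = 313, d = 322.
Risk in exposed = 1685/2274 = 0.74099; risk in unexposed = 313/635 = 0.49291.
RR = 0.74099/0.49291 = 1.50328
AR% = (RR − 1)/RR × 100 = (1.50328 − 1)/1.50328 × 100 = 33.4786%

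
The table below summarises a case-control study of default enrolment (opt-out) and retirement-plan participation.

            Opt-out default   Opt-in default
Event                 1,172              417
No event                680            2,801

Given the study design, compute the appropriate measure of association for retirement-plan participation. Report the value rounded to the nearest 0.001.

Reading the table with exposure as columns: a = 1172 (Opt-out default, case), b = 680 (Opt-out default, non-case), c = 417 (Opt-in default, case), d = 2801.
This is a case-control study: participants were sampled on outcome status, so risks in the source population cannot be estimated directly — relative risk is not valid here. The odds ratio is the appropriate measure.
OR = (a·d)/(b·c) = (1172 × 2801) / (680 × 417) = 3282772 / 283560 = 11.57699

11.577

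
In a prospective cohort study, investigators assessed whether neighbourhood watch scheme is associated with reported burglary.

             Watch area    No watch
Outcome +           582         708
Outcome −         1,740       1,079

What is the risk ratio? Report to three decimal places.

Reading the table with exposure as columns: a = 582 (Watch area, case), b = 1740 (Watch area, non-case), c = 708 (No watch, case), d = 1079.
Risk in exposed = 582/2322 = 0.25065; risk in unexposed = 708/1787 = 0.39619.
RR = 0.25065 / 0.39619 = 0.63263
The risk is 37% lower among the exposed than among the unexposed.

0.633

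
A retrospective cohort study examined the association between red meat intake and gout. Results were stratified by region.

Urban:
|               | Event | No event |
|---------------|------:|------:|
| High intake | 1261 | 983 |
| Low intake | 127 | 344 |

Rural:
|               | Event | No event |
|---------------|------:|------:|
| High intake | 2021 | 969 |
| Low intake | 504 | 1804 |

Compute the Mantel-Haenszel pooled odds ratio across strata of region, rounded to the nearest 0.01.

6.14

OR_MH = Σ(aᵢdᵢ/nᵢ) / Σ(bᵢcᵢ/nᵢ), where nᵢ is the stratum total.
Stratum 1 (Urban): n = 2715; a·d/n = 1261·344/2715 = 159.7731; b·c/n = 983·127/2715 = 45.9820
Stratum 2 (Rural): n = 5298; a·d/n = 2021·1804/5298 = 688.1623; b·c/n = 969·504/5298 = 92.1812
OR_MH = (159.7731 + 688.1623) / (45.9820 + 92.1812) = 847.9354 / 138.1632 = 6.13720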